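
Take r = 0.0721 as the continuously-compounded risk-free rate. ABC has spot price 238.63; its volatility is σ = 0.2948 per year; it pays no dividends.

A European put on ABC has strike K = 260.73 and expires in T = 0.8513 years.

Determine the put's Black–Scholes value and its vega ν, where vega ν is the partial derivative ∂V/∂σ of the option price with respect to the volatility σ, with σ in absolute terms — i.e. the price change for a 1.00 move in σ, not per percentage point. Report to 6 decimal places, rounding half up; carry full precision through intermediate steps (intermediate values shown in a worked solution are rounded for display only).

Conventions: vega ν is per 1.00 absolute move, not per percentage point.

σ√T = 0.2948·√0.8513 = 0.272000
d₁ = (ln(S/K) + (r+σ²/2)T) / (σ√T) = (ln(238.63/260.73) + (0.0721+0.2948²/2)·0.8513) / 0.272000 = (-0.088571 + 0.098371) / 0.272000 = 0.036028
d₂ = d₁ − σ√T = 0.036028 − 0.272000 = -0.235972
e^{−rT} = 0.940467
N(−d₁) = 0.485630,  N(−d₂) = 0.593273
Put price V = K·e^{−rT}·N(−d₂) − S·N(−d₁) = 145.475225 − 115.885910 = 29.589315
φ(d₁) = (1/√(2π))·e^{−d₁²/2} = 0.398683
ν = S·φ(d₁)·√T = 87.779796

price = 29.589315
ν = 87.779796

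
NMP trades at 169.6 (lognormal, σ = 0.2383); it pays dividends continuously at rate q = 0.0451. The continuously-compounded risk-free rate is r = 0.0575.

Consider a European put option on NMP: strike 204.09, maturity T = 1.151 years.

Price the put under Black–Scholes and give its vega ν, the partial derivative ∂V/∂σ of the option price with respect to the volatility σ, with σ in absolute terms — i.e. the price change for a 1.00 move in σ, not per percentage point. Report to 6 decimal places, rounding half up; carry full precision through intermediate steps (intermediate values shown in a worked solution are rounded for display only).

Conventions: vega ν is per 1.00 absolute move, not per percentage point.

price = 36.726629
ν = 59.553749

σ√T = 0.2383·√1.151 = 0.255659
d₁ = (ln(S/K) + (r−q+σ²/2)T) / (σ√T) = (ln(169.6/204.09) + (0.0575−0.0451+0.2383²/2)·1.151) / 0.255659 = (-0.185118 + 0.046953) / 0.255659 = -0.540426
d₂ = d₁ − σ√T = -0.540426 − 0.255659 = -0.796086
e^{−rT} = 0.935960
e^{−qT} = 0.949414
N(−d₁) = 0.705549,  N(−d₂) = 0.787009
Put price V = K·e^{−rT}·N(−d₂) − S·e^{−qT}·N(−d₁) = 150.334513 − 113.607884 = 36.726629
φ(d₁) = (1/√(2π))·e^{−d₁²/2} = 0.344739
ν = S·e^{−qT}·φ(d₁)·√T = 59.553749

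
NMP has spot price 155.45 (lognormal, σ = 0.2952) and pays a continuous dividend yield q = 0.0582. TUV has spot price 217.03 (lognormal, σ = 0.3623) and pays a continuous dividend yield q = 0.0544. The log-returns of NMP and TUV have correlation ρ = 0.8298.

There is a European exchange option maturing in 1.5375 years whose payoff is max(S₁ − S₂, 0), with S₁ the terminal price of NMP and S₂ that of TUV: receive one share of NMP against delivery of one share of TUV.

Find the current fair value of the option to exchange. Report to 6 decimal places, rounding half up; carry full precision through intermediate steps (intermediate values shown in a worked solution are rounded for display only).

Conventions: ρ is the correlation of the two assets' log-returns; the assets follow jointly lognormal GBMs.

exchange price = 1.703696

σ_eff = √(σ₁² + σ₂² − 2ρσ₁σ₂) = √(0.2952² + 0.3623² − 2·0.8298·0.2952·0.3623) = 0.202259
d₁ = (ln(S₁/S₂) + (q₂ − q₁ + σ_eff²/2)T) / (σ_eff√T) = (ln(155.45/217.03) + (0.0544 − 0.0582 + 0.020454)·1.5375) / 0.250792 = -1.228528
d₂ = d₁ − σ_eff√T = -1.228528 − 0.250792 = -1.479320
N(d₁) = 0.109624,  N(d₂) = 0.069527
V = S₁·e^{−q₁T}·N(d₁) − S₂·e^{−q₂T}·N(d₂) = 15.582467 − 13.878771 = 1.703696
Key observation: the rate r is irrelevant here: denominating values in TUV turns the exchange into a ratio option on S₁/S₂, and discounting at r drops out.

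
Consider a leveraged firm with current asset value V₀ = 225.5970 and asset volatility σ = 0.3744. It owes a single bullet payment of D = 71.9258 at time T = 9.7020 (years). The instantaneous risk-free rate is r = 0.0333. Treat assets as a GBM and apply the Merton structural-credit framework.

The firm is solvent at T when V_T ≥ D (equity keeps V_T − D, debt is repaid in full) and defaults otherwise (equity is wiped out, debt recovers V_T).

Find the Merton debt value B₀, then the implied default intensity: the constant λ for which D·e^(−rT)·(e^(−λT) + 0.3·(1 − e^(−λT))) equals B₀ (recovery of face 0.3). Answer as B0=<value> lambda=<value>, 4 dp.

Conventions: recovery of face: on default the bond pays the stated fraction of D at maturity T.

Apply the equity-as-call identities (strike 71.9258, horizon 9.7020 years):
d₁ = [ln(V₀/D) + (r + σ²/2)T] / (σ√T)
   = [ln(225.5970/71.9258) + (0.0333 + 0.5·0.3744²)·9.7020] / (0.3744·√9.7020)
   = [1.143115 + 1.003067] / 1.166182 = 1.840349
d₂ = d₁ − σ√T = 1.840349 − 1.166182 = 0.674167
N(d₁) = 0.967141,  N(d₂) = 0.749897,  e^(−rT) = 0.723918
E₀ = V₀·N(d₁) − D·e^(−rT)·N(d₂)
   = 225.5970·0.967141 − 71.9258·0.723918·0.749897 = 179.138259
B₀ = V₀ − E₀ = 225.5970 − 179.138259 = 46.458741
e^(−λT) = (B₀·e^(rT)/D − 0.3)/(1 − 0.3) = (46.4587·1.381371/71.9258 − 0.3)/0.7 = 0.84608957
λ = −ln(0.84608957)/9.7020 = 0.017226

B0=46.4587 lambda=0.0172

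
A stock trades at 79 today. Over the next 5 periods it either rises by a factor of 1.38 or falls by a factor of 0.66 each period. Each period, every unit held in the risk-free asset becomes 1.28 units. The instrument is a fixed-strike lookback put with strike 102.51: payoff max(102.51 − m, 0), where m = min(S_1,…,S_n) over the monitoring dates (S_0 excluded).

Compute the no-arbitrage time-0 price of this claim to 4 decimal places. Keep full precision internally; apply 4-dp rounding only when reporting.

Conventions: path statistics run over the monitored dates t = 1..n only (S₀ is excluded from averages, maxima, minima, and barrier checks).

price = 3.7513

With p* = (R−d)/(u−d) = 0.8611, sum probability × payoff across the paths and divide by R^5.
Enumerate all 2^5 = 32 price paths (U = up ×1.38, D = down ×0.66); each path with k up-moves has probability p*^k·(1−p*)^(5−k).
DDDDD: m=9.8934, payoff=92.6166, prob=0.000052
UDDDD: m=20.6863, payoff=81.8237, prob=0.000320
DUDDD: m=20.6863, payoff=81.8237, prob=0.000320
UUDDD: m=43.2531, payoff=59.2569, prob=0.001987
DDUDD: m=20.6863, payoff=81.8237, prob=0.000320
UDUDD: m=43.2531, payoff=59.2569, prob=0.001987
DUUDD: m=43.2531, payoff=59.2569, prob=0.001987
UUUDD: m=90.4383, payoff=12.0717, prob=0.012317
DDDUD: m=20.6863, payoff=81.8237, prob=0.000320
UDDUD: m=43.2531, payoff=59.2569, prob=0.001987
DUDUD: m=43.2531, payoff=59.2569, prob=0.001987
UUDUD: m=90.4383, payoff=12.0717, prob=0.012317
DDUUD: m=34.4124, payoff=68.0976, prob=0.001987
UDUUD: m=71.9532, payoff=30.5568, prob=0.012317
DUUUD: m=52.1400, payoff=50.3700, prob=0.012317
UUUUD: m=109.0200, payoff=0.0000, prob=0.076367
DDDDU: m=14.9900, payoff=87.5200, prob=0.000320
UDDDU: m=31.3428, payoff=71.1672, prob=0.001987
DUDDU: m=31.3428, payoff=71.1672, prob=0.001987
UUDDU: m=65.5350, payoff=36.9750, prob=0.012317
DDUDU: m=31.3428, payoff=71.1672, prob=0.001987
UDUDU: m=65.5350, payoff=36.9750, prob=0.012317
DUUDU: m=52.1400, payoff=50.3700, prob=0.012317
UUUDU: m=109.0200, payoff=0.0000, prob=0.076367
DDDUU: m=22.7122, payoff=79.7978, prob=0.001987
UDDUU: m=47.4891, payoff=55.0209, prob=0.012317
DUDUU: m=47.4891, payoff=55.0209, prob=0.012317
UUDUU: m=99.2954, payoff=3.2146, prob=0.076367
DDUUU: m=34.4124, payoff=68.0976, prob=0.012317
UDUUU: m=71.9532, payoff=30.5568, prob=0.076367
DUUUU: m=52.1400, payoff=50.3700, prob=0.076367
UUUUU: m=109.0200, payoff=0.0000, prob=0.473474
Price = Σ prob·payoff / R^5 = 12.889521 / 3.435974 = 3.7513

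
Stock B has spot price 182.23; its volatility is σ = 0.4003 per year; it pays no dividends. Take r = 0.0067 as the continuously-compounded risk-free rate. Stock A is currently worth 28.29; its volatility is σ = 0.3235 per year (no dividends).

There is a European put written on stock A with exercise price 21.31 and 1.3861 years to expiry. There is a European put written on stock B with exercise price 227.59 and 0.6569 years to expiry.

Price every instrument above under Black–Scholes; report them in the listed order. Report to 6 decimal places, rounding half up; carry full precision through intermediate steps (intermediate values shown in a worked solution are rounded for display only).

price(stock A put K=21.31) = 1.170374
price(stock B put K=227.59) = 54.170374

[stock A put K=21.31]
σ√T = 0.3235·√1.3861 = 0.380865
d₁ = (ln(S/K) + (r+σ²/2)T) / (σ√T) = (ln(28.29/21.31) + (0.0067+0.3235²/2)·1.3861) / 0.380865 = (0.283332 + 0.081816) / 0.380865 = 0.958732
d₂ = d₁ − σ√T = 0.958732 − 0.380865 = 0.577867
e^{−rT} = 0.990756
N(−d₁) = 0.168847,  N(−d₂) = 0.281677
price = K·e^{−rT}·N(−d₂) − S·N(−d₁) = 5.947049 − 4.776675 = 1.170374
[stock B put K=227.59]
σ√T = 0.4003·√0.6569 = 0.324441
d₁ = (ln(S/K) + (r+σ²/2)T) / (σ√T) = (ln(182.23/227.59) + (0.0067+0.4003²/2)·0.6569) / 0.324441 = (-0.222276 + 0.057032) / 0.324441 = -0.509320
d₂ = d₁ − σ√T = -0.509320 − 0.324441 = -0.833760
e^{−rT} = 0.995608
N(−d₁) = 0.694736,  N(−d₂) = 0.797792
price = K·e^{−rT}·N(−d₂) − S·N(−d₁) = 180.772112 − 126.601738 = 54.170374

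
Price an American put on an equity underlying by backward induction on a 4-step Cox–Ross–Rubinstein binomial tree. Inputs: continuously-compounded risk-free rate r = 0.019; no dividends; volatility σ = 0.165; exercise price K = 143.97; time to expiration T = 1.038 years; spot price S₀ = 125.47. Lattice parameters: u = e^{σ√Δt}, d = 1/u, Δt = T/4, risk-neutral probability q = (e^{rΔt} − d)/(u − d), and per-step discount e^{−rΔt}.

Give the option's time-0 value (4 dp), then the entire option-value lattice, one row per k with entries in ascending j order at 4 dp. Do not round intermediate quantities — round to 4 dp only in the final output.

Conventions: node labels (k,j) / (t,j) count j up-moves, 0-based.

params: Δt=0.25950 u=1.08769 d=0.91938 q=0.50837 e^(-rΔt)=0.99508
t_4 payoffs: 54.3252 37.9147 18.5000 0.0000 0.0000
k=3: node(3,0) S=97.5054 payoff=46.4646 vs cont=45.7565 → 46.4646 [stop]  node(3,1) S=115.3549 payoff=28.6151 vs cont=27.9070 → 28.6151 [stop]  node(3,2) S=136.4720 payoff=7.4980 vs cont=9.0505 → 9.0505 [wait]  node(3,3) S=161.4548 payoff=0.0000 vs cont=0.0000 → 0.0000 [wait]
k=2: node(2,0) S=106.0553 payoff=37.9147 vs cont=37.2066 → 37.9147 [stop]  node(2,1) S=125.4700 payoff=18.5000 vs cont=18.5773 → 18.5773 [wait]  node(2,2) S=148.4388 payoff=0.0000 vs cont=4.4276 → 4.4276 [wait]
k=1: node(1,0) S=115.3549 payoff=28.6151 vs cont=27.9460 → 28.6151 [stop]  node(1,1) S=136.4720 payoff=7.4980 vs cont=11.3281 → 11.3281 [wait]
k=0: node(0,0) S=125.4700 payoff=18.5000 vs cont=19.7294 → 19.7294 [wait]

price = 19.7294
tree:
19.7294
28.6151 11.3281
37.9147 18.5773 4.4276
46.4646 28.6151 9.0505 0.0000
54.3252 37.9147 18.5000 0.0000 0.0000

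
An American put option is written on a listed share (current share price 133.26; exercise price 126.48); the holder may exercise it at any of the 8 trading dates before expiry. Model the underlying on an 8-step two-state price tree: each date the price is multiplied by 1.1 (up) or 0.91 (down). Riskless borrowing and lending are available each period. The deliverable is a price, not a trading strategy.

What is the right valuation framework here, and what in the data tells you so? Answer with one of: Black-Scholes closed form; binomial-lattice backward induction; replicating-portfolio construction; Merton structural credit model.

framework: binomial-lattice backward induction

Key observation: an American put (K = 126.48, S₀ = 133.26) on a 8-date tree has no closed form — the optimal stopping decision is embedded and must be resolved recursively from expiry.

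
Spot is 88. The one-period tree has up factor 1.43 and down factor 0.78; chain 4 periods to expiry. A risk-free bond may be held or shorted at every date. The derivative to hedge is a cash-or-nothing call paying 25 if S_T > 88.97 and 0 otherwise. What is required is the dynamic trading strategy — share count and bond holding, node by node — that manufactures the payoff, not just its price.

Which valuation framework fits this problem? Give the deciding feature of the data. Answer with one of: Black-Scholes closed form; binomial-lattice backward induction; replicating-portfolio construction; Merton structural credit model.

Key observation: the mandate to exhibit the hedge at every date and state singles out the replicating-portfolio construction on the 4-period tree with factors 1.43 and 0.78 from 88.

framework: replicating-portfolio construction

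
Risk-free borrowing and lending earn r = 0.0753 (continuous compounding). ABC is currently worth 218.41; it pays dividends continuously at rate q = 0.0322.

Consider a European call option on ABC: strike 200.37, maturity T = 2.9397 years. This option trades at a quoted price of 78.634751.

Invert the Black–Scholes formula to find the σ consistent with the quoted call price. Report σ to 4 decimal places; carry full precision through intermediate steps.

sigma = 0.4840

At σ = 0.4840 the Black–Scholes value reproduces the quote:
σ√T = 0.484·√2.9397 = 0.829845
d₁ = (ln(S/K) + (r−q+σ²/2)T) / (σ√T) = (ln(218.41/200.37) + (0.0753−0.0322+0.484²/2)·2.9397) / 0.829845 = (0.086208 + 0.471022) / 0.829845 = 0.671488
d₂ = d₁ − σ√T = 0.671488 − 0.829845 = -0.158357
e^{−rT} = 0.801429
e^{−qT} = 0.909684
N(d₁) = 0.749045,  N(d₂) = 0.437088
V = S·e^{−qT}·N(d₁) − K·e^{−rT}·N(d₂) = 148.823282 − 70.188532 = 78.634751 (the observed quote) — the price is monotone increasing in volatility, hence this σ is the only solution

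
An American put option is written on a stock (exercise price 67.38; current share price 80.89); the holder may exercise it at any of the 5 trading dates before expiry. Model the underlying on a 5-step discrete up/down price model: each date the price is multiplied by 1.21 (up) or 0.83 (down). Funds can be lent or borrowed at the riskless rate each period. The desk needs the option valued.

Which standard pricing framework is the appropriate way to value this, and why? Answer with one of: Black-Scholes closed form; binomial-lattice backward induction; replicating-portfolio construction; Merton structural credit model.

Key observation: the put (strike 67.38 on spot 80.89) is American-style on a 5-step discrete price model, so the early-exercise decision at every node requires stepwise backward valuation — a closed form cannot price the exercise right.

framework: binomial-lattice backward induction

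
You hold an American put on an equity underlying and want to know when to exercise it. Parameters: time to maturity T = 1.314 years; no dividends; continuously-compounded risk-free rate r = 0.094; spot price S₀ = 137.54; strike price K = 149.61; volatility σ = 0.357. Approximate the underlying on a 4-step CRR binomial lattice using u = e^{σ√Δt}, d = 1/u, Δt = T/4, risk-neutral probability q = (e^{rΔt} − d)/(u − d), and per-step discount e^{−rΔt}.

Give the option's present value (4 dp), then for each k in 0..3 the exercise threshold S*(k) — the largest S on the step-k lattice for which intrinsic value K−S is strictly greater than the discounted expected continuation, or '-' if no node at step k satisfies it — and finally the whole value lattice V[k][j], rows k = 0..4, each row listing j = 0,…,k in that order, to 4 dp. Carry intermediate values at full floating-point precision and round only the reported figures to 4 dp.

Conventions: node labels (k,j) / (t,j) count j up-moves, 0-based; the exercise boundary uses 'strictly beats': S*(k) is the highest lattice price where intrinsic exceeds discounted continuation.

Δt=0.32850  u=1.22705  d=0.81496  q=0.52513  discount=0.96959
step 4 (expiry): payoffs max(K−S,0) = 88.9395 58.2611 12.0700 0.0000 0.0000
step 3: (k=3,j=0): S=74.4458, K−S=75.1642, hold=70.6149 ⇒ V=75.1642 exercise | (k=3,j=1): S=112.0898, K−S=37.5202, hold=32.9710 ⇒ V=37.5202 exercise | (k=3,j=2): S=168.7687, K−S=0.0000, hold=5.5574 ⇒ V=5.5574 continue | (k=3,j=3): S=254.1075, K−S=0.0000, hold=0.0000 ⇒ V=0.0000 continue  boundary S*=112.0898
step 2: (k=2,j=0): S=91.3489, K−S=58.2611, hold=53.7119 ⇒ V=58.2611 exercise | (k=2,j=1): S=137.5400, K−S=12.0700, hold=20.1052 ⇒ V=20.1052 continue | (k=2,j=2): S=207.0879, K−S=0.0000, hold=2.5588 ⇒ V=2.5588 continue  boundary S*=91.3489
step 1: (k=1,j=0): S=112.0898, K−S=37.5202, hold=37.0622 ⇒ V=37.5202 exercise | (k=1,j=1): S=168.7687, K−S=0.0000, hold=10.5600 ⇒ V=10.5600 continue  boundary S*=112.0898
step 0: (k=0,j=0): S=137.5400, K−S=12.0700, hold=22.6523 ⇒ V=22.6523 continue  boundary S*=-

price = 22.6523
boundary = - 112.0898 91.3489 112.0898
tree:
22.6523
37.5202 10.5600
58.2611 20.1052 2.5588
75.1642 37.5202 5.5574 0.0000
88.9395 58.2611 12.0700 0.0000 0.0000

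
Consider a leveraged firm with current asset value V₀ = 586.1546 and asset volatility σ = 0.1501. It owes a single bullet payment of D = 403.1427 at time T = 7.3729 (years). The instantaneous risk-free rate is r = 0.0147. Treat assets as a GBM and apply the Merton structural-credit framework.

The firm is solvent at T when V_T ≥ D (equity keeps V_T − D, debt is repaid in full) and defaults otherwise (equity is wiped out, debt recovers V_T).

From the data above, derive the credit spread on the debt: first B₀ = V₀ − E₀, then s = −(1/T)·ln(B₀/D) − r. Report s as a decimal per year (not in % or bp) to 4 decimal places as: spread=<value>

Equity is a call on the firm's assets struck at D = 403.1427:
d₁ = [ln(V₀/D) + (r + σ²/2)T] / (σ√T)
   = [ln(586.1546/403.1427) + (0.0147 + 0.5·0.1501²)·7.3729] / (0.1501·√7.3729)
   = [0.374293 + 0.191437] / 0.407568 = 1.388064
d₂ = d₁ − σ√T = 1.388064 − 0.407568 = 0.980497
N(d₁) = 0.917441,  N(d₂) = 0.836579,  e^(−rT) = 0.897285
E₀ = V₀·N(d₁) − D·e^(−rT)·N(d₂)
   = 586.1546·0.917441 − 403.1427·0.897285·0.836579 = 235.143239
B₀ = V₀ − E₀ = 586.1546 − 235.143239 = 351.011361
spread = −(1/T)·ln(B₀/D) − r = −(1/7.3729)·ln(351.011361/403.1427) − 0.0147 = 0.00408121

spread=0.0041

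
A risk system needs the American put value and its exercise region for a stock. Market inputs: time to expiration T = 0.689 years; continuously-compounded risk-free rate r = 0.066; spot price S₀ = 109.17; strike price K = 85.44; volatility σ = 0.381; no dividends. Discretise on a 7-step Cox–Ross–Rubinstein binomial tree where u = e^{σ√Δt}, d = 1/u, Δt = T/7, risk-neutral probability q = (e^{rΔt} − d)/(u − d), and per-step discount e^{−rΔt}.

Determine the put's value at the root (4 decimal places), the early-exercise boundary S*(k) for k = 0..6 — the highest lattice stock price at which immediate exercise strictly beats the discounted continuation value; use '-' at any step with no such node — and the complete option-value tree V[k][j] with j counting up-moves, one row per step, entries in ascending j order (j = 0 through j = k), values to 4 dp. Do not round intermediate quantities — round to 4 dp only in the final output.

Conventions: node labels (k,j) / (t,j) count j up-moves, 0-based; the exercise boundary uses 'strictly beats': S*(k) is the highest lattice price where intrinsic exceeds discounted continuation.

price = 3.1945
boundary = - - - - - 60.0540 67.6791
tree:
3.1945
5.1547 1.2552
8.1136 2.2317 0.2848
12.3834 3.9047 0.5702 0.0000
18.1783 6.6891 1.1418 0.0000 0.0000
25.3860 11.1320 2.2864 0.0000 0.0000 0.0000
32.1520 17.7609 4.5783 0.0000 0.0000 0.0000 0.0000
38.1556 25.3860 9.1678 0.0000 0.0000 0.0000 0.0000 0.0000

params: Δt=0.09843 u=1.12697 d=0.88734 q=0.49735 e^(-rΔt)=0.99352
t_7 payoffs: 38.1556 25.3860 9.1678 0.0000 0.0000 0.0000 0.0000 0.0000
t_6: node(6,0) S=53.2880 payoff=32.1520 vs cont=31.5987 → 32.1520 [stop]  node(6,1) S=67.6791 payoff=17.7609 vs cont=17.2077 → 17.7609 [stop]  node(6,2) S=85.9565 payoff=0.0000 vs cont=4.5783 → 4.5783 [wait]  node(6,3) S=109.1700 payoff=0.0000 vs cont=0.0000 → 0.0000 [wait]  node(6,4) S=138.6525 payoff=0.0000 vs cont=0.0000 → 0.0000 [wait]  node(6,5) S=176.0971 payoff=0.0000 vs cont=0.0000 → 0.0000 [wait]  node(6,6) S=223.6541 payoff=0.0000 vs cont=0.0000 → 0.0000 [wait]  ⇒ S*(6)=67.6791
t_5: node(5,0) S=60.0540 payoff=25.3860 vs cont=24.8327 → 25.3860 [stop]  node(5,1) S=76.2722 payoff=9.1678 vs cont=11.1320 → 11.1320 [wait]  node(5,2) S=96.8704 payoff=0.0000 vs cont=2.2864 → 2.2864 [wait]  node(5,3) S=123.0313 payoff=0.0000 vs cont=0.0000 → 0.0000 [wait]  node(5,4) S=156.2572 payoff=0.0000 vs cont=0.0000 → 0.0000 [wait]  node(5,5) S=198.4562 payoff=0.0000 vs cont=0.0000 → 0.0000 [wait]  ⇒ S*(5)=60.0540
t_4: node(4,0) S=67.6791 payoff=17.7609 vs cont=18.1783 → 18.1783 [wait]  node(4,1) S=85.9565 payoff=0.0000 vs cont=6.6891 → 6.6891 [wait]  node(4,2) S=109.1700 payoff=0.0000 vs cont=1.1418 → 1.1418 [wait]  node(4,3) S=138.6525 payoff=0.0000 vs cont=0.0000 → 0.0000 [wait]  node(4,4) S=176.0971 payoff=0.0000 vs cont=0.0000 → 0.0000 [wait]  ⇒ S*(4)=-
t_3: node(3,0) S=76.2722 payoff=9.1678 vs cont=12.3834 → 12.3834 [wait]  node(3,1) S=96.8704 payoff=0.0000 vs cont=3.9047 → 3.9047 [wait]  node(3,2) S=123.0313 payoff=0.0000 vs cont=0.5702 → 0.5702 [wait]  node(3,3) S=156.2572 payoff=0.0000 vs cont=0.0000 → 0.0000 [wait]  ⇒ S*(3)=-
t_2: node(2,0) S=85.9565 payoff=0.0000 vs cont=8.1136 → 8.1136 [wait]  node(2,1) S=109.1700 payoff=0.0000 vs cont=2.2317 → 2.2317 [wait]  node(2,2) S=138.6525 payoff=0.0000 vs cont=0.2848 → 0.2848 [wait]  ⇒ S*(2)=-
t_1: node(1,0) S=96.8704 payoff=0.0000 vs cont=5.1547 → 5.1547 [wait]  node(1,1) S=123.0313 payoff=0.0000 vs cont=1.2552 → 1.2552 [wait]  ⇒ S*(1)=-
t_0: node(0,0) S=109.1700 payoff=0.0000 vs cont=3.1945 → 3.1945 [wait]  ⇒ S*(0)=-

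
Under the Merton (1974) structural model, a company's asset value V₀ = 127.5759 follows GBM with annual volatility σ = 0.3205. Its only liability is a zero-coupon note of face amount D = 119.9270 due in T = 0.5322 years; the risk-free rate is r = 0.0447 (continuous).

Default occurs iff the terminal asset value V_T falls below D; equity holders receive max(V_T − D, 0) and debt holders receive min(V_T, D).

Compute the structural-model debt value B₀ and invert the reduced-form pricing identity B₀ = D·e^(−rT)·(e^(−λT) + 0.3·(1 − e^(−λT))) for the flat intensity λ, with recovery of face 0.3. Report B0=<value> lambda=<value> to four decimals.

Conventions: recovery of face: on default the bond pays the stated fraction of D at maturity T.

B0=110.2051 lambda=0.1653

Apply the equity-as-call identities (strike 119.9270, horizon 0.5322 years):
d₁ = [ln(V₀/D) + (r + σ²/2)T] / (σ√T)
   = [ln(127.5759/119.9270) + (0.0447 + 0.5·0.3205²)·0.5322] / (0.3205·√0.5322)
   = [0.061828 + 0.051123] / 0.233811 = 0.483088
d₂ = d₁ − σ√T = 0.483088 − 0.233811 = 0.249277
N(d₁) = 0.685483,  N(d₂) = 0.598427,  e^(−rT) = 0.976491
E₀ = V₀·N(d₁) − D·e^(−rT)·N(d₂)
   = 127.5759·0.685483 − 119.9270·0.976491·0.598427 = 17.370802
B₀ = V₀ − E₀ = 127.5759 − 17.370802 = 110.205098
e^(−λT) = (B₀·e^(rT)/D − 0.3)/(1 − 0.3) = (110.2051·1.024075/119.9270 − 0.3)/0.7 = 0.91579687
λ = −ln(0.91579687)/0.5322 = 0.165278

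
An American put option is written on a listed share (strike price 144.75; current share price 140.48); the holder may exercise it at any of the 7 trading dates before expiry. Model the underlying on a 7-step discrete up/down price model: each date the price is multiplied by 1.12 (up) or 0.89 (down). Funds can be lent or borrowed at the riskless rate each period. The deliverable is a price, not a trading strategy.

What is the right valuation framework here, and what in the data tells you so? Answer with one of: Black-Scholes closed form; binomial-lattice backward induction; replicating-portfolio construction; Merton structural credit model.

framework: binomial-lattice backward induction

Key observation: with exercise allowed before expiry on a discrete up/down model (7 steps from spot 140.48), the strike-144.75 put's value must be rolled back through the tree testing early exercise at each node.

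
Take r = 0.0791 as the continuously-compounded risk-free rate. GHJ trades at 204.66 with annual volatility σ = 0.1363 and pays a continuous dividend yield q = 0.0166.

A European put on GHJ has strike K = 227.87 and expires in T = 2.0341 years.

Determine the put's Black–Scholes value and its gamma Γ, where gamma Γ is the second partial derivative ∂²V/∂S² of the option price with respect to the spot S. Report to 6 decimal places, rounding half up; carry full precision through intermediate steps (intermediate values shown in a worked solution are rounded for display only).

σ√T = 0.1363·√2.0341 = 0.194394
d₁ = (ln(S/K) + (r−q+σ²/2)T) / (σ√T) = (ln(204.66/227.87) + (0.0791−0.0166+0.1363²/2)·2.0341) / 0.194394 = (-0.107425 + 0.146026) / 0.194394 = 0.198569
d₂ = d₁ − σ√T = 0.198569 − 0.194394 = 0.004175
e^{−rT} = 0.851379
e^{−qT} = 0.966798
N(−d₁) = 0.421300,  N(−d₂) = 0.498334
Put price V = K·e^{−rT}·N(−d₂) − S·e^{−qT}·N(−d₁) = 96.678797 − 83.360467 = 13.318331
φ(d₁) = (1/√(2π))·e^{−d₁²/2} = 0.391154
Γ = e^{−qT}·φ(d₁) / (S·σ·√T) = 0.009505

price = 13.318331
Γ = 0.009505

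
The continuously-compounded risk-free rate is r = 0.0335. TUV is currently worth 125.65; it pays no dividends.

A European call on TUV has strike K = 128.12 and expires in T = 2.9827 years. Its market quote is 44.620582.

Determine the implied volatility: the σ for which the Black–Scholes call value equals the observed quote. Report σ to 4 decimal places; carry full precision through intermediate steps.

sigma = 0.4900

At σ = 0.4900 the Black–Scholes value reproduces the quote:
σ√T = 0.49·√2.9827 = 0.846254
d₁ = (ln(S/K) + (r+σ²/2)T) / (σ√T) = (ln(125.65/128.12) + (0.0335+0.49²/2)·2.9827) / 0.846254 = (-0.019467 + 0.457994) / 0.846254 = 0.518197
d₂ = d₁ − σ√T = 0.518197 − 0.846254 = -0.328057
e^{−rT} = 0.904909
N(d₁) = 0.697840,  N(d₂) = 0.371434
V = S·N(d₁) − K·e^{−rT}·N(d₂) = 87.683550 − 43.062968 = 44.620582 (equal to the quote); since ∂V/∂σ > 0 for all σ, the implied volatility is unique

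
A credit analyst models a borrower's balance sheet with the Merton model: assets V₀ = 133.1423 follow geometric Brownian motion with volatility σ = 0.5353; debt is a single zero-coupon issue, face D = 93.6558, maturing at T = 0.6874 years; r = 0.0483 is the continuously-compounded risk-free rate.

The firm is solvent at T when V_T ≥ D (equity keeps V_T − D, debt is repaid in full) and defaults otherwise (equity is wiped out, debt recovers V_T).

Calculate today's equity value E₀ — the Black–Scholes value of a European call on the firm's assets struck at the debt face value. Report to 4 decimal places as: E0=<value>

E0=47.6624

Work the structural quantities from V₀ = 133.1423 against face 93.6558:
d₁ = [ln(V₀/D) + (r + σ²/2)T] / (σ√T)
   = [ln(133.1423/93.6558) + (0.0483 + 0.5·0.5353²)·0.6874] / (0.5353·√0.6874)
   = [0.351792 + 0.131687] / 0.443815 = 1.089371
d₂ = d₁ − σ√T = 1.089371 − 0.443815 = 0.645556
N(d₁) = 0.862005,  N(d₂) = 0.740717,  e^(−rT) = 0.967344
E₀ = V₀·N(d₁) − D·e^(−rT)·N(d₂)
   = 133.1423·0.862005 − 93.6558·0.967344·0.740717 = 47.662355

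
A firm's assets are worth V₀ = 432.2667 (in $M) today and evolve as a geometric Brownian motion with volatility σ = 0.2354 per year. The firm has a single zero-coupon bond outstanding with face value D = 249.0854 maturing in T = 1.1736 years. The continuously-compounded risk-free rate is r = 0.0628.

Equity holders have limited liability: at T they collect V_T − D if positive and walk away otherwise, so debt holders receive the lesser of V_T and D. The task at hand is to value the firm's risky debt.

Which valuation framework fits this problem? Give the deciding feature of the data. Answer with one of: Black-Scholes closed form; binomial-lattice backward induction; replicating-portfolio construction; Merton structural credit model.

framework: Merton structural credit model

Key observation: with the firm-asset dynamics (V₀ = 432.2667) and a single zero-coupon liability of face 249.0854 given, debt value, spread, and default probability all derive from the option view of the balance sheet.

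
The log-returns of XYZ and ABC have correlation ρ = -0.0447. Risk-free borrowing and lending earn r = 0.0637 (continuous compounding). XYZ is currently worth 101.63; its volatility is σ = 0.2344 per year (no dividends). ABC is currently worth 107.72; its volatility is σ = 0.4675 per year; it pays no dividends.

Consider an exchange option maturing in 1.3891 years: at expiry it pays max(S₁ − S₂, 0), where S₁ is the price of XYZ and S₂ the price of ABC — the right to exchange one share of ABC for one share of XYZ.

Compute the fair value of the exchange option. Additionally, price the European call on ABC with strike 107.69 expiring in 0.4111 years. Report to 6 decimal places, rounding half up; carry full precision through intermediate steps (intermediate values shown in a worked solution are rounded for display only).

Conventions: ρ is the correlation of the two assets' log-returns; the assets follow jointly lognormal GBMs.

σ_eff = √(σ₁² + σ₂² − 2ρσ₁σ₂) = √(0.2344² + 0.4675² − 2·-0.0447·0.2344·0.4675) = 0.532256
d₁ = (ln(S₁/S₂) + (q₂ − q₁ + σ_eff²/2)T) / (σ_eff√T) = (ln(101.63/107.72) + (0.0 − 0.0 + 0.141648)·1.3891) / 0.627317 = 0.220888
d₂ = d₁ − σ_eff√T = 0.220888 − 0.627317 = -0.406429
N(d₁) = 0.587410,  N(d₂) = 0.342214
V = S₁·e^{−q₁T}·N(d₁) − S₂·e^{−q₂T}·N(d₂) = 59.698501 − 36.863259 = 22.835242
[vanilla: ABC call K=107.69]
σ√T = 0.4675·√0.4111 = 0.299747
d₁ = (ln(S/K) + (r+σ²/2)T) / (σ√T) = (ln(107.72/107.69) + (0.0637+0.4675²/2)·0.4111) / 0.299747 = (0.000279 + 0.071111) / 0.299747 = 0.238167
d₂ = d₁ − σ√T = 0.238167 − 0.299747 = -0.061581
e^{−rT} = 0.974153
N(d₁) = 0.594124,  N(d₂) = 0.475448
price = S·N(d₁) − K·e^{−rT}·N(d₂) = 63.999049 − 49.877637 = 14.121412

exchange price = 22.835242
price(ABC call K=107.69) = 14.121412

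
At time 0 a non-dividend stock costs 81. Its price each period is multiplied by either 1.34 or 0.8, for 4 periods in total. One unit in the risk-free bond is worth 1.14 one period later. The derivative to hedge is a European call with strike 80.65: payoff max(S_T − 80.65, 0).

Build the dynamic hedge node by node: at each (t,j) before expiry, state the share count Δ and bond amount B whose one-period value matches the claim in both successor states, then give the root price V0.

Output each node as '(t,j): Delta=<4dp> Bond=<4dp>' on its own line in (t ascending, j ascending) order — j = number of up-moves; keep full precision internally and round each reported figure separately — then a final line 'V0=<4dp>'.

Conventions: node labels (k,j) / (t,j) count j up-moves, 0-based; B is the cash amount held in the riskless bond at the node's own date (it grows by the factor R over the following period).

No-arbitrage ⇒ martingale measure with p* = (R−d)/(u−d) = 0.6296.
At maturity the claim pays: V(4,0)=0.0000, V(4,1)=0.0000, V(4,2)=12.4339, V(4,3)=75.2655, V(4,4)=180.5085
(3,0): S=41.4720. Δ = (V_up−V_dn)/(S_up−S_dn) = (0.0000−0.0000)/(55.5725−33.1776) = 0.0000. V = [p*·0.0000 + (1−p*)·0.0000]/1.14 = 0.0000. B = V − Δ·S = 0.0000.
(3,1): S=69.4656. Δ = (V_up−V_dn)/(S_up−S_dn) = (12.4339−0.0000)/(93.0839−55.5725) = 0.3315. V = [p*·12.4339 + (1−p*)·0.0000]/1.14 = 6.8673. B = V − Δ·S = -16.1584.
(3,2): S=116.3549. Δ = (V_up−V_dn)/(S_up−S_dn) = (75.2655−12.4339)/(155.9155−93.0839) = 1.0000. V = [p*·75.2655 + (1−p*)·12.4339]/1.14 = 45.6093. B = V − Δ·S = -70.7456.
(3,3): S=194.8944. Δ = (V_up−V_dn)/(S_up−S_dn) = (180.5085−75.2655)/(261.1585−155.9155) = 1.0000. V = [p*·180.5085 + (1−p*)·75.2655]/1.14 = 124.1488. B = V − Δ·S = -70.7456.
(2,0): S=51.8400. Δ = (V_up−V_dn)/(S_up−S_dn) = (6.8673−0.0000)/(69.4656−41.4720) = 0.2453. V = [p*·6.8673 + (1−p*)·0.0000]/1.14 = 3.7929. B = V − Δ·S = -8.9244.
(2,1): S=86.8320. Δ = (V_up−V_dn)/(S_up−S_dn) = (45.6093−6.8673)/(116.3549−69.4656) = 0.8262. V = [p*·45.6093 + (1−p*)·6.8673]/1.14 = 27.4214. B = V − Δ·S = -44.3229.
(2,2): S=145.4436. Δ = (V_up−V_dn)/(S_up−S_dn) = (124.1488−45.6093)/(194.8944−116.3549) = 1.0000. V = [p*·124.1488 + (1−p*)·45.6093]/1.14 = 83.3860. B = V − Δ·S = -62.0576.
(1,0): S=64.8000. Δ = (V_up−V_dn)/(S_up−S_dn) = (27.4214−3.7929)/(86.8320−51.8400) = 0.6753. V = [p*·27.4214 + (1−p*)·3.7929]/1.14 = 16.3773. B = V − Δ·S = -27.3793.
(1,1): S=108.5400. Δ = (V_up−V_dn)/(S_up−S_dn) = (83.3860−27.4214)/(145.4436−86.8320) = 0.9548. V = [p*·83.3860 + (1−p*)·27.4214]/1.14 = 54.9635. B = V − Δ·S = -48.6747.
(0,0): S=81.0000. Δ = (V_up−V_dn)/(S_up−S_dn) = (54.9635−16.3773)/(108.5400−64.8000) = 0.8822. V = [p*·54.9635 + (1−p*)·16.3773]/1.14 = 35.6775. B = V − Δ·S = -35.7785.
Verification: the root portfolio costs Δ(0,0)·S0 + B(0,0) = 35.6775, matching V0.

(0,0): Delta=0.8822 Bond=-35.7785
(1,0): Delta=0.6753 Bond=-27.3793
(1,1): Delta=0.9548 Bond=-48.6747
(2,0): Delta=0.2453 Bond=-8.9244
(2,1): Delta=0.8262 Bond=-44.3229
(2,2): Delta=1.0000 Bond=-62.0576
(3,0): Delta=0.0000 Bond=0.0000
(3,1): Delta=0.3315 Bond=-16.1584
(3,2): Delta=1.0000 Bond=-70.7456
(3,3): Delta=1.0000 Bond=-70.7456
V0=35.6775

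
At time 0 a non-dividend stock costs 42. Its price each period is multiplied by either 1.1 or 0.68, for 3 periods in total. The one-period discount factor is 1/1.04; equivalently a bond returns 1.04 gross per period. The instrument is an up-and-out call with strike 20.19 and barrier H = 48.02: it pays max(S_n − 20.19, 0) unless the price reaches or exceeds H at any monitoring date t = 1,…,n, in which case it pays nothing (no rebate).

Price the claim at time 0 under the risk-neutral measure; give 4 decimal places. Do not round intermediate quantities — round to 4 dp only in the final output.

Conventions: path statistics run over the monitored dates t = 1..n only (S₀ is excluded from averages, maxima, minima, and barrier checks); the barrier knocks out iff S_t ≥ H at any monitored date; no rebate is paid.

Under the martingale measure an up-move has probability p* = 0.8571; value the claim as the probability-weighted average of per-path payoffs, discounted 3 periods at R = 1.04.
Enumerate all 2^3 = 8 price paths (U = up ×1.1, D = down ×0.68); each path with k up-moves has probability p*^k·(1−p*)^(3−k).
DDD: M=28.5600, payoff=0.0000, prob=0.002915
UDD: M=46.2000, payoff=1.1729, prob=0.017493
DUD: M=31.4160, payoff=1.1729, prob=0.017493
UUD: M=50.8200, payoff=0.0000, prob=0.104956
DDU: M=28.5600, payoff=1.1729, prob=0.017493
UDU: M=46.2000, payoff=14.3676, prob=0.104956
DUU: M=34.5576, payoff=14.3676, prob=0.104956
UUU: M=55.9020, payoff=0.0000, prob=0.629738
Price = Σ prob·payoff / R^3 = 3.077490 / 1.124864 = 2.7359

price = 2.7359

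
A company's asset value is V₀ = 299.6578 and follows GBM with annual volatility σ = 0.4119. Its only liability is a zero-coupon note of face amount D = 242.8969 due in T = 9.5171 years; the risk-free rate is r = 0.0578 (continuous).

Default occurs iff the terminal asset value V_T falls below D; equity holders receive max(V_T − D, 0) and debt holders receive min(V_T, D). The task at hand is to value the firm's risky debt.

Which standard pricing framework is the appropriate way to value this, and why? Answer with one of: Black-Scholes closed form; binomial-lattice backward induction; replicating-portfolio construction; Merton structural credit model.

Key observation: the asked-for credit quantity lives on the firm's capital structure — asset value, asset volatility, debt face 242.8969 — which is the structural model's domain.

framework: Merton structural credit model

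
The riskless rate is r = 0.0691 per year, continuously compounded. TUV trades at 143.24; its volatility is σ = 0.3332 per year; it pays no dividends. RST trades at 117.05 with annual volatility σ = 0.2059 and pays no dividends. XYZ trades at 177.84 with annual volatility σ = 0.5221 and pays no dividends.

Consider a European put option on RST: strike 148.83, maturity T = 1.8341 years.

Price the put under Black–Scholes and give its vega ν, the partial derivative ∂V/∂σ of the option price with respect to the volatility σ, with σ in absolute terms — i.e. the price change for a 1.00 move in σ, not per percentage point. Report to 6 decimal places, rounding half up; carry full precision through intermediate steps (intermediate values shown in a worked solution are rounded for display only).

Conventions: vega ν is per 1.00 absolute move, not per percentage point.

σ√T = 0.2059·√1.8341 = 0.278848
d₁ = (ln(S/K) + (r+σ²/2)T) / (σ√T) = (ln(117.05/148.83) + (0.0691+0.2059²/2)·1.8341) / 0.278848 = (-0.240204 + 0.165614) / 0.278848 = -0.267490
d₂ = d₁ − σ√T = -0.267490 − 0.278848 = -0.546338
e^{−rT} = 0.880966
N(−d₁) = 0.605454,  N(−d₂) = 0.707583
Put price V = K·e^{−rT}·N(−d₂) − S·N(−d₁) = 92.774177 − 70.868387 = 21.905790
φ(d₁) = (1/√(2π))·e^{−d₁²/2} = 0.384922
ν = S·φ(d₁)·√T = 61.017714

price = 21.905790
ν = 61.017714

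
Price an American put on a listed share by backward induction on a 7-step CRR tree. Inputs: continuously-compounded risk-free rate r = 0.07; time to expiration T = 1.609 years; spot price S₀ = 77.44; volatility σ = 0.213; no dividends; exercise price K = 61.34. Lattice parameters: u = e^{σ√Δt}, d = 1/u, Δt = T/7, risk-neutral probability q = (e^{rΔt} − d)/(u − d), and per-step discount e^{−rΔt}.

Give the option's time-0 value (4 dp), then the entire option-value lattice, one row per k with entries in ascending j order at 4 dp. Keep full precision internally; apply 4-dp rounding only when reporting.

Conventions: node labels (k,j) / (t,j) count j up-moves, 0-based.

Δt=0.22986  u=1.10752  d=0.90292  q=0.55377  discount=0.98404
step 7 (expiry): payoffs max(K−S,0) = 23.4508 14.8654 4.3347 0.0000 0.0000 0.0000 0.0000 0.0000
k=6: (k=6,j=0): S=41.9629, K−S=19.3771, hold=18.3980 ⇒ V=19.3771 exercise | (k=6,j=1): S=51.4714, K−S=9.8686, hold=8.8896 ⇒ V=9.8686 exercise | (k=6,j=2): S=63.1343, K−S=0.0000, hold=1.9034 ⇒ V=1.9034 continue | (k=6,j=3): S=77.4400, K−S=0.0000, hold=0.0000 ⇒ V=0.0000 continue | (k=6,j=4): S=94.9872, K−S=0.0000, hold=0.0000 ⇒ V=0.0000 continue | (k=6,j=5): S=116.5105, K−S=0.0000, hold=0.0000 ⇒ V=0.0000 continue | (k=6,j=6): S=142.9108, K−S=0.0000, hold=0.0000 ⇒ V=0.0000 continue
k=5: (k=5,j=0): S=46.4746, K−S=14.8654, hold=13.8863 ⇒ V=14.8654 exercise | (k=5,j=1): S=57.0053, K−S=4.3347, hold=5.3706 ⇒ V=5.3706 continue | (k=5,j=2): S=69.9223, K−S=0.0000, hold=0.8358 ⇒ V=0.8358 continue | (k=5,j=3): S=85.7660, K−S=0.0000, hold=0.0000 ⇒ V=0.0000 continue | (k=5,j=4): S=105.1999, K−S=0.0000, hold=0.0000 ⇒ V=0.0000 continue | (k=5,j=5): S=129.0372, K−S=0.0000, hold=0.0000 ⇒ V=0.0000 continue
k=4: (k=4,j=0): S=51.4714, K−S=9.8686, hold=9.4541 ⇒ V=9.8686 exercise | (k=4,j=1): S=63.1343, K−S=0.0000, hold=2.8137 ⇒ V=2.8137 continue | (k=4,j=2): S=77.4400, K−S=0.0000, hold=0.3670 ⇒ V=0.3670 continue | (k=4,j=3): S=94.9872, K−S=0.0000, hold=0.0000 ⇒ V=0.0000 continue | (k=4,j=4): S=116.5105, K−S=0.0000, hold=0.0000 ⇒ V=0.0000 continue
k=3: (k=3,j=0): S=57.0053, K−S=4.3347, hold=5.8667 ⇒ V=5.8667 continue | (k=3,j=1): S=69.9223, K−S=0.0000, hold=1.4355 ⇒ V=1.4355 continue | (k=3,j=2): S=85.7660, K−S=0.0000, hold=0.1612 ⇒ V=0.1612 continue | (k=3,j=3): S=105.1999, K−S=0.0000, hold=0.0000 ⇒ V=0.0000 continue
k=2: (k=2,j=0): S=63.1343, K−S=0.0000, hold=3.3583 ⇒ V=3.3583 continue | (k=2,j=1): S=77.4400, K−S=0.0000, hold=0.7182 ⇒ V=0.7182 continue | (k=2,j=2): S=94.9872, K−S=0.0000, hold=0.0708 ⇒ V=0.0708 continue
k=1: (k=1,j=0): S=69.9223, K−S=0.0000, hold=1.8660 ⇒ V=1.8660 continue | (k=1,j=1): S=85.7660, K−S=0.0000, hold=0.3539 ⇒ V=0.3539 continue
k=0: (k=0,j=0): S=77.4400, K−S=0.0000, hold=1.0122 ⇒ V=1.0122 continue

price = 1.0122
tree:
1.0122
1.8660 0.3539
3.3583 0.7182 0.0708
5.8667 1.4355 0.1612 0.0000
9.8686 2.8137 0.3670 0.0000 0.0000
14.8654 5.3706 0.8358 0.0000 0.0000 0.0000
19.3771 9.8686 1.9034 0.0000 0.0000 0.0000 0.0000
23.4508 14.8654 4.3347 0.0000 0.0000 0.0000 0.0000 0.0000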